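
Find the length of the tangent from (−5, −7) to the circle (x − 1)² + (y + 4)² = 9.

6

The centre is (1, −4) and r = 3. The square of the distance from P to the centre is 36 + 9 = 45.
Power of the point: PT² = |PO|² − r² = 36, so PT = 6.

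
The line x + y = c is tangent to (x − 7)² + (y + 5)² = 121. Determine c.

c = 2 ± 11√2

For a tangent, require d(centre, line) = r = 11.
|1·7 + 1·(−5) − c| / √2 = 11
|c − (2)| = 11√2.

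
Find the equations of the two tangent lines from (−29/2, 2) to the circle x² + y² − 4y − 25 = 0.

A line y − (2) = m(x − (−29/2)) is tangent when its distance from (0, 2) is √29:
[m·(29/2) − (0)]² = 29(m² + 1)
25m² − 4 = 0, so m = 2/5 or m = −2/5.
With m = 2/5: 2x − 5y = −39. With m = −2/5: 2x + 5y = −19.

2x − 5y = −39 and 2x + 5y = −19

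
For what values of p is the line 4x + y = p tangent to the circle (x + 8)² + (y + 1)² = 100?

Tangency holds when the distance from the centre (−8, −1) to the line equals the radius 10:
|4·(−8) + 1·(−1) − p| / √17 = 10
|p − (−33)| = 10√17.

p = −33 ± 10√17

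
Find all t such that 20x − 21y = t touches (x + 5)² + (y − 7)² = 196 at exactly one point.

t = −653 or t = 159

For a tangent, require d(centre, line) = r = 14.
|20·(−5) − 21·7 − t| / √841 = 14
|t − (−247)| = 14·29, so t = 159 or t = −653.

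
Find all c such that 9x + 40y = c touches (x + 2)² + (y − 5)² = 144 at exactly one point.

c = −310 or c = 674

The line touches the circle iff its distance from (−2, 5) is 12:
|9·(−2) + 40·5 − c| / √1681 = 12
|c − (182)| = 12·41, so c = 674 or c = −310.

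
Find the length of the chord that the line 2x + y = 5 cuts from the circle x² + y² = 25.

4√5

Express y = −2x + 5 and substitute into the circle:
5x² − 20x = 0  ⟹  x² − 4x = 0
x = 4 or x = 0, giving (4, −3) and (0, 5).
Chord length = distance between (4, −3) and (0, 5) = √80 = 4√5.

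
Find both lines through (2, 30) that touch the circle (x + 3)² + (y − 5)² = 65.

8x + y = 46 and 7x − 4y = −106

Let a tangent through (2, 30) have slope m. Its distance from (−3, 5) must equal √65:
[m·(−5) − (−25)]² = 65(m² + 1)
4m² + 25m − 56 = 0, so m = −8 or m = 7/4.
With m = −8: 8x + y = 46. With m = 7/4: 7x − 4y = −106.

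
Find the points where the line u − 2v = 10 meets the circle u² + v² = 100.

Express v = (−10 + u)/2 and substitute into the circle:
5u² − 20u − 300 = 0  ⟹  u² − 4u − 60 = 0
u = 10 or u = −6, giving (10, 0) and (−6, −8).

(−6, −8) and (10, 0)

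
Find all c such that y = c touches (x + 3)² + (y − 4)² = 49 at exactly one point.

The line touches the circle iff its distance from (−3, 4) is 7:
|0·(−3) + 1·4 − c| / √1 = 7
|c − (4)| = 7, so c = 11 or c = −3.

c = −3 or c = 11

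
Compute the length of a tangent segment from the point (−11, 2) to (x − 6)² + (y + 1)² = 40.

√258

Centre (6, −1), r² = 40. |PO|² = (−17)² + (3)² = 298.
By the tangent–radius right angle, tangent length = √(|PO|² − r²) = √258.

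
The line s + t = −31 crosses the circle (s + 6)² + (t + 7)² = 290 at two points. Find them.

(−23, −8) and (−7, −24)

Express t = −s − 31 and substitute into the circle:
2s² + 60s + 322 = 0  ⟹  s² + 30s + 161 = 0
s = −7 or s = −23, giving (−7, −24) and (−23, −8).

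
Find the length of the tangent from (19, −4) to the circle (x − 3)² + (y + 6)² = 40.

Centre (3, −6), r² = 40. |PO|² = (16)² + (2)² = 260.
Power of the point: PT² = |PO|² − r² = 220, so PT = 2√55.

2√55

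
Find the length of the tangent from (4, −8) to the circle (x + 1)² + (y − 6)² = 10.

√211

The centre is (−1, 6) and r = √10. The square of the distance from P to the centre is 25 + 196 = 221.
The tangent meets the radius at right angles, so tangent² = |PO|² − r² = 221 − 10 = 211.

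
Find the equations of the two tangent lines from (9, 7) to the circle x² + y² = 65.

A line y − (7) = m(x − (9)) is tangent when its distance from (0, 0) is √65:
[m·(−9) − (−7)]² = 65(m² + 1)
8m² − 63m − 8 = 0, so m = 8 or m = −1/8.
With m = 8: 8x − y = 65. With m = −1/8: x + 8y = 65.

8x − y = 65 and x + 8y = 65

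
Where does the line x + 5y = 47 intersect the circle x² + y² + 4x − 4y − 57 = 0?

(−3, 10) and (2, 9)

Express y = (47 − x)/5 and substitute into the circle:
26x² + 26x − 156 = 0  ⟹  x² + x − 6 = 0
x = 2 or x = −3, giving (2, 9) and (−3, 10).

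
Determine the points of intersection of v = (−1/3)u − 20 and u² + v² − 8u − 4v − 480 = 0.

Express v = (−60 − u)/3 and substitute into the circle:
10u² + 60u = 0  ⟹  u² + 6u = 0
u = 0 or u = −6, giving (0, −20) and (−6, −18).

(−6, −18) and (0, −20)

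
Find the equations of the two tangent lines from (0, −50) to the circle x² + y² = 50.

Let a tangent through (0, −50) have slope m. Its distance from (0, 0) must equal 5√2:
[m·(0) − (50)]² = 50(m² + 1)
m² − 49 = 0, so m = 7 or m = −7.
With m = 7: 7x − y = 50. With m = −7: 7x + y = −50.

7x − y = 50 and 7x + y = −50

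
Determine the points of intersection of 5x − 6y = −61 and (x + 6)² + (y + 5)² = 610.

(−29, −14) and (7, 16)

From the line, y = (61 + 5x)/6. Substituting:
61x² + 1342x − 12383 = 0  ⟹  x² + 22x − 203 = 0
x = 7 or x = −29, giving (7, 16) and (−29, −14).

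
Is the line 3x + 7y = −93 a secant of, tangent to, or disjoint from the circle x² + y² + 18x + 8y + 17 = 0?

secant

Substituting the line into the circle gives 58x² + 1272x + 4274 = 0.
Discriminant = (1272)² − 4·58·(4274) = 626416 > 0.
Two real roots: the line is a secant.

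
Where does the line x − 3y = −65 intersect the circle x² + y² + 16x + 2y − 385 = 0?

(−23, 14) and (−5, 20)

Substitute y = (65 + x)/3:
10x² + 280x + 1150 = 0  ⟹  x² + 28x + 115 = 0
x = −5 or x = −23, giving (−5, 20) and (−23, 14).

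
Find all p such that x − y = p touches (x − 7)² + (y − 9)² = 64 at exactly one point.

The line touches the circle iff its distance from (7, 9) is 8:
|1·7 − 1·9 − p| / √2 = 8
|p − (−2)| = 8√2.

p = −2 ± 8√2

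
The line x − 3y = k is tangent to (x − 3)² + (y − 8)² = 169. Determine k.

k = −21 ± 13√10

For a tangent, require d(centre, line) = r = 13.
|1·3 − 3·8 − k| / √10 = 13
|k − (−21)| = 13√10.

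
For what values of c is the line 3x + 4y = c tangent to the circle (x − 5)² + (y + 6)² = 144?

c = −69 or c = 51

Tangency holds when the distance from the centre (5, −6) to the line equals the radius 12:
|3·5 + 4·(−6) − c| / √25 = 12
|c − (−9)| = 12·5, so c = 51 or c = −69.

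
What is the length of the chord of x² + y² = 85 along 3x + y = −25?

The distance from (0, 0) to the line is 25/√10, and r² = 85.
Chord = 2√(r² − d²) = 2·√(45/2) = 3√10.

3√10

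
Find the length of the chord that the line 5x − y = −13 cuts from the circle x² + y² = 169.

5√26

Centre (0, 0), r² = 169. Perpendicular distance d from centre to line = |13| / √26 = 13/√26.
Half the chord is √(r² − d²) = √(325/2), so the full chord is 5√26.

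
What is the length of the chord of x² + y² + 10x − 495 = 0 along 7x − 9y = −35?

Express y = (35 + 7x)/9 and substitute into the circle:
130x² + 1300x − 38870 = 0  ⟹  x² + 10x − 299 = 0
x = 13 or x = −23, giving (13, 14) and (−23, −14).
|(13, 14) − (−23, −14)| = √((36)² + (28)²) = 4√130.

4√130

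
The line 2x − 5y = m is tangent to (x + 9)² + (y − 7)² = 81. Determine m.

m = −53 ± 9√29

Tangency holds when the distance from the centre (−9, 7) to the line equals the radius 9:
|2·(−9) − 5·7 − m| / √29 = 9
|m − (−53)| = 9√29.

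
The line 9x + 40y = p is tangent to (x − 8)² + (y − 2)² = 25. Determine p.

For a tangent, require d(centre, line) = r = 5.
|9·8 + 40·2 − p| / √1681 = 5
|p − (152)| = 5·41, so p = 357 or p = −53.

p = −53 or p = 357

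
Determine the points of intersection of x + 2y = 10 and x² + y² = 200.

(−10, 10) and (14, −2)

Express y = (10 − x)/2 and substitute into the circle:
5x² − 20x − 700 = 0  ⟹  x² − 4x − 140 = 0
x = 14 or x = −10, giving (14, −2) and (−10, 10).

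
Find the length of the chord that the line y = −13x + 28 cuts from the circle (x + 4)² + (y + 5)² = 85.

√170

Substitute y = −13x + 28:
170x² − 850x + 1020 = 0  ⟹  x² − 5x + 6 = 0
x = 3 or x = 2, giving (3, −11) and (2, 2).
|(3, −11) − (2, 2)| = √((1)² + (−13)²) = √170.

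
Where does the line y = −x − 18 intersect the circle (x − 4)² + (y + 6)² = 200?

Substitute y = −x − 18:
2x² + 16x − 40 = 0  ⟹  x² + 8x − 20 = 0
x = 2 or x = −10, giving (2, −20) and (−10, −8).

(−10, −8) and (2, −20)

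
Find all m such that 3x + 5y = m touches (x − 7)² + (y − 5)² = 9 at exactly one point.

Tangency holds when the distance from the centre (7, 5) to the line equals the radius 3:
|3·7 + 5·5 − m| / √34 = 3
|m − (46)| = 3√34.

m = 46 ± 3√34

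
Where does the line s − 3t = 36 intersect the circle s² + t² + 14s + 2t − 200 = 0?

From the line, t = (−36 + s)/3. Substituting:
10s² + 60s − 720 = 0  ⟹  s² + 6s − 72 = 0
s = 6 or s = −12, giving (6, −10) and (−12, −16).

(−12, −16) and (6, −10)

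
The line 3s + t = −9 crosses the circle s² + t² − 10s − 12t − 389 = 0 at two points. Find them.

(−10, 21) and (2, −15)

Express t = −3s − 9 and substitute into the circle:
10s² + 80s − 200 = 0  ⟹  s² + 8s − 20 = 0
s = 2 or s = −10, giving (2, −15) and (−10, 21).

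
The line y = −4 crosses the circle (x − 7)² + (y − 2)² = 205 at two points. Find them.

(−6, −4) and (20, −4)

From the line, y = −4. Substituting:
x² − 14x − 120 = 0
x = 20 or x = −6, giving (20, −4) and (−6, −4).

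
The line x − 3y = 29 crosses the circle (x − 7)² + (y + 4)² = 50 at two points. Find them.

(2, −9) and (14, −5)

Express y = (−29 + x)/3 and substitute into the circle:
10x² − 160x + 280 = 0  ⟹  x² − 16x + 28 = 0
x = 14 or x = 2, giving (14, −5) and (2, −9).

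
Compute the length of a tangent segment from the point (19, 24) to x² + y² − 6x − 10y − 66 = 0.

√517

Centre (3, 5), r² = 100. |PO|² = (16)² + (19)² = 617.
By the tangent–radius right angle, tangent length = √(|PO|² − r²) = √517.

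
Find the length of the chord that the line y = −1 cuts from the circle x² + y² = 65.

16

Express y = −1 and substitute into the circle:
x² − 64 = 0
x = 8 or x = −8, giving (8, −1) and (−8, −1).
|(8, −1) − (−8, −1)| = √((16)² + (0)²) = 16.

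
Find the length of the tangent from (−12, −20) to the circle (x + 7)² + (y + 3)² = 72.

With centre O = (−7, −3), |OP|² = 314 and r² = 72.
By the tangent–radius right angle, tangent length = √(|PO|² − r²) = √242 = 11√2.

11√2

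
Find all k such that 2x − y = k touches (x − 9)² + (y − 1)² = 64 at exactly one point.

Tangency holds when the distance from the centre (9, 1) to the line equals the radius 8:
|2·9 − 1·1 − k| / √5 = 8
|k − (17)| = 8√5.

k = 17 ± 8√5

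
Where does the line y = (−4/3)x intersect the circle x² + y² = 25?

Express y = (−4x)/3 and substitute into the circle:
25x² − 225 = 0  ⟹  x² − 9 = 0
x = 3 or x = −3, giving (3, −4) and (−3, 4).

(−3, 4) and (3, −4)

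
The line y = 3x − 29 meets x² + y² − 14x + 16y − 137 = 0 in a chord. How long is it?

10√10

Centre (7, −8), r² = 250. Perpendicular distance d from centre to line = |0| / √10 = 0/√10.
Half the chord is √(r² − d²) = √(250), so the full chord is 10√10.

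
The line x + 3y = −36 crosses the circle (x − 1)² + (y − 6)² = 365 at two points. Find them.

(−12, −8) and (3, −13)

From the line, y = (−36 − x)/3. Substituting:
10x² + 90x − 360 = 0  ⟹  x² + 9x − 36 = 0
x = 3 or x = −12, giving (3, −13) and (−12, −8).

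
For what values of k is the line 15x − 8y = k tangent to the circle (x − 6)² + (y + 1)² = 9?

The line touches the circle iff its distance from (6, −1) is 3:
|15·6 − 8·(−1) − k| / √289 = 3
|k − (98)| = 3·17, so k = 149 or k = 47.

k = 47 or k = 149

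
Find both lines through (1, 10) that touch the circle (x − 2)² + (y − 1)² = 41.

Let a tangent through (1, 10) have slope m. Its distance from (2, 1) must equal √41:
(1m − (−9))² = 41(m² + 1)
20m² − 9m − 20 = 0, so m = 5/4 or m = −4/5.
Through (1, 10) these give 5x − 4y = −35 and 4x + 5y = 54.

5x − 4y = −35 and 4x + 5y = 54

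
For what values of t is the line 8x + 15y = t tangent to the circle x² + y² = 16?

Tangency holds when the distance from the centre (0, 0) to the line equals the radius 4:
|8·0 + 15·0 − t| / √289 = 4
|t| = 4·17, so t = 68 or t = −68.

t = −68 or t = 68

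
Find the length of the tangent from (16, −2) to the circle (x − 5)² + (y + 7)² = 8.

√138

With centre O = (5, −7), |OP|² = 146 and r² = 8.
Power of the point: PT² = |PO|² − r² = 138, so PT = √138.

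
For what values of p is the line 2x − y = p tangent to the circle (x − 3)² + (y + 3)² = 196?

p = 9 ± 14√5

Tangency holds when the distance from the centre (3, −3) to the line equals the radius 14:
|2·3 − 1·(−3) − p| / √5 = 14
|p − (9)| = 14√5.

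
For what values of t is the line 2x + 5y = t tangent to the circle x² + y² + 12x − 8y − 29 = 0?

For a tangent, require d(centre, line) = r = 9.
|2·(−6) + 5·4 − t| / √29 = 9
|t − (8)| = 9√29.

t = 8 ± 9√29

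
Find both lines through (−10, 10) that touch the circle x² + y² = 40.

x + 3y = 20 and 3x + y = −20

A line y − (10) = m(x − (−10)) is tangent when its distance from (0, 0) is 2√10:
[m·(10) − (−10)]² = 40(m² + 1)
3m² + 10m + 3 = 0, so m = −1/3 or m = −3.
Through (−10, 10) these give x + 3y = 20 and 3x + y = −20.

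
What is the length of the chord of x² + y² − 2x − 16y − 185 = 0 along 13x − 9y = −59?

The distance from (1, 8) to the line is 0/√250, and r² = 250.
Half the chord is √(r² − d²) = √(250), so the full chord is 10√10.

10√10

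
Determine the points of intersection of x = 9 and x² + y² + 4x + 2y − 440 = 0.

(9, −19) and (9, 17)

The line gives x = 9. Substituting into the circle:
y² + 2y − 323 = 0
y = 17 or y = −19, giving (9, 17) and (9, −19).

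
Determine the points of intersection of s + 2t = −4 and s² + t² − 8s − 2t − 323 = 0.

Substitute t = (−4 − s)/2:
5s² − 20s − 1260 = 0  ⟹  s² − 4s − 252 = 0
s = 18 or s = −14, giving (18, −11) and (−14, 5).

(−14, 5) and (18, −11)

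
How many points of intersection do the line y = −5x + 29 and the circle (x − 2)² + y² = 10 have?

0

d² = (5·2 + 1·0 − (29))²/26 = 361/26; r² = 10.
Since d² > r², the line lies outside the circle.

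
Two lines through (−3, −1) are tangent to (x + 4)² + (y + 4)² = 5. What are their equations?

A line y − (−1) = m(x − (−3)) is tangent when its distance from (−4, −4) is √5:
[m·(−1) − (−3)]² = 5(m² + 1)
2m² + 3m − 2 = 0, so m = −2 or m = 1/2.
Through (−3, −1) these give 2x + y = −7 and x − 2y = −1.

2x + y = −7 and x − 2y = −1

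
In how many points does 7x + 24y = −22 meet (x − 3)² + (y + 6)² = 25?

2

Centre (3, −6), r² = 25. Distance² from centre to line = (−101)²/625 = 10201/625.
Since d² < r², the line cuts the circle twice.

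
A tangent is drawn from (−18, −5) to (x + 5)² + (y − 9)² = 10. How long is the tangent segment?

The centre is (−5, 9) and r = √10. The square of the distance from P to the centre is 169 + 196 = 365.
Power of the point: PT² = |PO|² − r² = 355, so PT = √355.

√355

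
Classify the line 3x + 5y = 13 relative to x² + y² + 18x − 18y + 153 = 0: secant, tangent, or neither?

secant

Substituting the line into the circle gives 34x² + 642x + 2824 = 0.
Δ = 412164 − 384064 = 28100.
Two real roots: the line is a secant.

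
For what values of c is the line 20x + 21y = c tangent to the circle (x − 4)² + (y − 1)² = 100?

c = −189 or c = 391

The line touches the circle iff its distance from (4, 1) is 10:
|20·4 + 21·1 − c| / √841 = 10
|c − (101)| = 10·29, so c = 391 or c = −189.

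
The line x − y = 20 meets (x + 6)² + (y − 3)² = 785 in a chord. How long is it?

From the line, y = x − 20. Substituting:
2x² − 34x − 220 = 0  ⟹  x² − 17x − 110 = 0
x = 22 or x = −5, giving (22, 2) and (−5, −25).
Chord length = distance between (22, 2) and (−5, −25) = √1458 = 27√2.

27√2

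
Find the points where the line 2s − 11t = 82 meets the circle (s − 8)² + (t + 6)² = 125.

(−3, −8) and (19, −4)

From the line, t = (−82 + 2s)/11. Substituting:
125s² − 2000s − 7125 = 0  ⟹  s² − 16s − 57 = 0
s = 19 or s = −3, giving (19, −4) and (−3, −8).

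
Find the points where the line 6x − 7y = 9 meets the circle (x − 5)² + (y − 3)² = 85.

(−2, −3) and (12, 9)

Express y = (−9 + 6x)/7 and substitute into the circle:
85x² − 850x − 2040 = 0  ⟹  x² − 10x − 24 = 0
x = 12 or x = −2, giving (12, 9) and (−2, −3).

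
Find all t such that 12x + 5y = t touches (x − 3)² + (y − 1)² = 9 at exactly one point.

For a tangent, require d(centre, line) = r = 3.
|12·3 + 5·1 − t| / √169 = 3
|t − (41)| = 3·13, so t = 80 or t = 2.

t = 2 or t = 80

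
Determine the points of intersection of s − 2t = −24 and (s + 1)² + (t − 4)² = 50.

From the line, t = (24 + s)/2. Substituting:
5s² + 40s + 60 = 0  ⟹  s² + 8s + 12 = 0
s = −2 or s = −6, giving (−2, 11) and (−6, 9).

(−6, 9) and (−2, 11)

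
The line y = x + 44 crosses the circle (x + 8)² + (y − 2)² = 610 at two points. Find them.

(−29, 15) and (−21, 23)

Express y = x + 44 and substitute into the circle:
2x² + 100x + 1218 = 0  ⟹  x² + 50x + 609 = 0
x = −21 or x = −29, giving (−21, 23) and (−29, 15).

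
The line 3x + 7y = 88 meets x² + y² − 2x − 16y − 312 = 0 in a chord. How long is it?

Centre (1, 8), r² = 377. Perpendicular distance d from centre to line = |−29| / √58 = 29/√58.
Half the chord is √(r² − d²) = √(725/2), so the full chord is 5√58.

5√58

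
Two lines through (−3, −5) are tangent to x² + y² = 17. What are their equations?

Let a tangent through (−3, −5) have slope m. Its distance from (0, 0) must equal √17:
[m·(3) − (5)]² = 17(m² + 1)
4m² + 15m − 4 = 0, so m = −4 or m = 1/4.
With m = −4: 4x + y = −17. With m = 1/4: x − 4y = 17.

4x + y = −17 and x − 4y = 17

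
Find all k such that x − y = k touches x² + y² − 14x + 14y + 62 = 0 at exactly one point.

k = 14 ± 6√2

For a tangent, require d(centre, line) = r = 6.
|1·7 − 1·(−7) − k| / √2 = 6
|k − (14)| = 6√2.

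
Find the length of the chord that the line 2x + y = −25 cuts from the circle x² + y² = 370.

Centre (0, 0), r² = 370. Perpendicular distance d from centre to line = |25| / √5 = 25/√5.
Chord = 2√(r² − d²) = 2·√(245) = 14√5.

14√5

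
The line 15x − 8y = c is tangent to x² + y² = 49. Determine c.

c = −119 or c = 119

Tangency holds when the distance from the centre (0, 0) to the line equals the radius 7:
|15·0 − 8·0 − c| / √289 = 7
|c| = 7·17, so c = 119 or c = −119.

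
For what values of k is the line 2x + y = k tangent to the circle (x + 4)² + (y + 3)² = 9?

The line touches the circle iff its distance from (−4, −3) is 3:
|2·(−4) + 1·(−3) − k| / √5 = 3
|k − (−11)| = 3√5.

k = −11 ± 3√5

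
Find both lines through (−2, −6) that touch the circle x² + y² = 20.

A line y − (−6) = m(x − (−2)) is tangent when its distance from (0, 0) is 2√5:
[m·(2) − (6)]² = 20(m² + 1)
2m² + 3m − 2 = 0, so m = −2 or m = 1/2.
Through (−2, −6) these give 2x + y = −10 and x − 2y = 10.

2x + y = −10 and x − 2y = 10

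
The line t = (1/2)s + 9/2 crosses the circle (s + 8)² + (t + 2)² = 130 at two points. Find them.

Express t = (9 + s)/2 and substitute into the circle:
5s² + 90s − 95 = 0  ⟹  s² + 18s − 19 = 0
s = 1 or s = −19, giving (1, 5) and (−19, −5).

(−19, −5) and (1, 5)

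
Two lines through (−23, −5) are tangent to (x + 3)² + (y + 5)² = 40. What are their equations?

x − 3y = −8 and x + 3y = −38

A line y − (−5) = m(x − (−23)) is tangent when its distance from (−3, −5) is 2√10:
(20m − (0))² = 40(m² + 1)
9m² − 1 = 0, so m = 1/3 or m = −1/3.
Through (−23, −5) these give x − 3y = −8 and x + 3y = −38.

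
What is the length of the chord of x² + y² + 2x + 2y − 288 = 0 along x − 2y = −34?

6√5

Centre (−1, −1), r² = 290. Perpendicular distance d from centre to line = |35| / √5 = 35/√5.
Chord = 2√(r² − d²) = 2·√(45) = 6√5.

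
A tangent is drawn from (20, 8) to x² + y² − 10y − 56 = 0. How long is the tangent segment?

With centre O = (0, 5), |OP|² = 409 and r² = 81.
Power of the point: PT² = |PO|² − r² = 328, so PT = 2√82.

2√82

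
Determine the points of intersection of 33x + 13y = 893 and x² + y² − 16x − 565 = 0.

(18, 23) and (31, −10)

From the line, y = (893 − 33x)/13. Substituting:
1258x² − 61642x + 701964 = 0  ⟹  x² − 49x + 558 = 0
x = 31 or x = 18, giving (31, −10) and (18, 23).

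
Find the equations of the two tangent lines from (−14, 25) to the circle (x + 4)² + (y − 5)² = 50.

x + y = 11 and 7x + y = −73

Let a tangent through (−14, 25) have slope m. Its distance from (−4, 5) must equal 5√2:
[m·(10) − (−20)]² = 50(m² + 1)
m² + 8m + 7 = 0, so m = −1 or m = −7.
Through (−14, 25) these give x + y = 11 and 7x + y = −73.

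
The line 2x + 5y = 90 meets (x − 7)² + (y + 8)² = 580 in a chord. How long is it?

Express y = (90 − 2x)/5 and substitute into the circle:
29x² − 870x + 3625 = 0  ⟹  x² − 30x + 125 = 0
x = 25 or x = 5, giving (25, 8) and (5, 16).
|(25, 8) − (5, 16)| = √((20)² + (−8)²) = 4√29.

4√29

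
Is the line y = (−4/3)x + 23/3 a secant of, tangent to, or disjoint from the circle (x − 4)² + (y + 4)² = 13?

disjoint

Centre (4, −4), r² = 13. Distance² from centre to line = (−19)²/25 = 361/25.
Since d² > r², the line lies outside the circle.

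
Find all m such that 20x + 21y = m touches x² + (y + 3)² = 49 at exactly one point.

m = −266 or m = 140

Tangency holds when the distance from the centre (0, −3) to the line equals the radius 7:
|20·0 + 21·(−3) − m| / √841 = 7
|m − (−63)| = 7·29, so m = 140 or m = −266.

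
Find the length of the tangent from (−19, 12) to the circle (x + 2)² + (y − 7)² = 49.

Centre (−2, 7), r² = 49. |PO|² = (−17)² + (5)² = 314.
Power of the point: PT² = |PO|² − r² = 265, so PT = √265.

√265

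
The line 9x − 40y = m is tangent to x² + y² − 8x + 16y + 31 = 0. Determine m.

For a tangent, require d(centre, line) = r = 7.
|9·4 − 40·(−8) − m| / √1681 = 7
|m − (356)| = 7·41, so m = 643 or m = 69.

m = 69 or m = 643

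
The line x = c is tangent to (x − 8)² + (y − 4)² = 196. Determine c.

The line touches the circle iff its distance from (8, 4) is 14:
|1·8 + 0·4 − c| / √1 = 14
|c − (8)| = 14, so c = 22 or c = −6.

c = −6 or c = 22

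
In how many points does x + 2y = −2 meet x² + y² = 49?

2

Substituting the line into the circle gives 5x² + 4x − 192 = 0.
Δ = 16 − (−3840) = 3856.
Two real roots: the line is a secant.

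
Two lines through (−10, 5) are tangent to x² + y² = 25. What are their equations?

Write the tangent as mx − y + (5 − m·(−10)) = 0 and set its distance from the centre to 5:
(10m − (−5))² = 25(m² + 1)
3m² + 4m = 0, so m = 0 or m = −4/3.
Through (−10, 5) these give y = 5 and 4x + 3y = −25.

y = 5 and 4x + 3y = −25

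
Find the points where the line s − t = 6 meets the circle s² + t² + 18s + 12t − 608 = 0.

Substitute t = s − 6:
2s² + 18s − 644 = 0  ⟹  s² + 9s − 322 = 0
s = 14 or s = −23, giving (14, 8) and (−23, −29).

(−23, −29) and (14, 8)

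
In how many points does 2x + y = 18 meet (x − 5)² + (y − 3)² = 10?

Substituting the line into the circle gives 5x² − 70x + 240 = 0.
Δ = 4900 − 4800 = 100.
Two real roots: the line is a secant.

2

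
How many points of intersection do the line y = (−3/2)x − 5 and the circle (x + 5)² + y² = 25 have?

Substituting the line into the circle gives 13x² + 100x + 100 = 0.
Δ = 10000 − 5200 = 4800.
Two real roots: the line is a secant.

2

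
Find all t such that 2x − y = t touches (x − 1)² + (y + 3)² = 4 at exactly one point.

For a tangent, require d(centre, line) = r = 2.
|2·1 − 1·(−3) − t| / √5 = 2
|t − (5)| = 2√5.

t = 5 ± 2√5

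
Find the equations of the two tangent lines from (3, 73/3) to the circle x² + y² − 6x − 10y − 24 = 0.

Let a tangent through (3, 73/3) have slope m. Its distance from (3, 5) must equal √58:
(0m − (−58/3))² = 58(m² + 1)
9m² − 49 = 0, so m = −7/3 or m = 7/3.
Through (3, 73/3) these give 7x + 3y = 94 and 7x − 3y = −52.

7x + 3y = 94 and 7x − 3y = −52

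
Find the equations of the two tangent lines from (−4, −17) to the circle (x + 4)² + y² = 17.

4x + y = −33 and 4x − y = 1

A line y − (−17) = m(x − (−4)) is tangent when its distance from (−4, 0) is √17:
(0m − (17))² = 17(m² + 1)
m² − 16 = 0, so m = −4 or m = 4.
With m = −4: 4x + y = −33. With m = 4: 4x − y = 1.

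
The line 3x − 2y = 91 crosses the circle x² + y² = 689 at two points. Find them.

(17, −20) and (25, −8)

From the line, y = (−91 + 3x)/2. Substituting:
13x² − 546x + 5525 = 0  ⟹  x² − 42x + 425 = 0
x = 25 or x = 17, giving (25, −8) and (17, −20).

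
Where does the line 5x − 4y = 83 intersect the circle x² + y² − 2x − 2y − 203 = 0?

(7, −12) and (15, −2)

Express y = (−83 + 5x)/4 and substitute into the circle:
41x² − 902x + 4305 = 0  ⟹  x² − 22x + 105 = 0
x = 15 or x = 7, giving (15, −2) and (7, −12).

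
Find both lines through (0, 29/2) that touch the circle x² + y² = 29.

Write the tangent as mx − y + (29/2 − m·(0)) = 0 and set its distance from the centre to √29:
(0m − (−29/2))² = 29(m² + 1)
4m² − 25 = 0, so m = 5/2 or m = −5/2.
With m = 5/2: 5x − 2y = −29. With m = −5/2: 5x + 2y = 29.

5x − 2y = −29 and 5x + 2y = 29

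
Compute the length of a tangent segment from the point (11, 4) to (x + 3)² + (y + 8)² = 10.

√330

The centre is (−3, −8) and r = √10. The square of the distance from P to the centre is 196 + 144 = 340.
The tangent meets the radius at right angles, so tangent² = |PO|² − r² = 340 − 10 = 330.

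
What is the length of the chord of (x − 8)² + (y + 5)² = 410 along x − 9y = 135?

4√82

From the line, y = (−135 + x)/9. Substituting:
82x² − 1476x − 19926 = 0  ⟹  x² − 18x − 243 = 0
x = 27 or x = −9, giving (27, −12) and (−9, −16).
|(27, −12) − (−9, −16)| = √((36)² + (4)²) = 4√82.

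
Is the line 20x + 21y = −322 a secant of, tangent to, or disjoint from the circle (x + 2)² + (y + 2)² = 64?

disjoint

Substituting the line into the circle gives 841x² + 12964x + 51940 = 0.
Δ = 168065296 − 174726160 = −6660864.
No real roots: the line does not meet the circle.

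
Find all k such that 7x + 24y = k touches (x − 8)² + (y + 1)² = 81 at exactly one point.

k = −193 or k = 257

For a tangent, require d(centre, line) = r = 9.
|7·8 + 24·(−1) − k| / √625 = 9
|k − (32)| = 9·25, so k = 257 or k = −193.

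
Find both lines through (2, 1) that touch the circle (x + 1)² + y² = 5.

x + 2y = 4 and 2x − y = 3

A line y − (1) = m(x − (2)) is tangent when its distance from (−1, 0) is √5:
(−3m − (−1))² = 5(m² + 1)
2m² − 3m − 2 = 0, so m = −1/2 or m = 2.
Through (2, 1) these give x + 2y = 4 and 2x − y = 3.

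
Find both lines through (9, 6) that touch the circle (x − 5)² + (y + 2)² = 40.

x − 3y = −9 and 3x + y = 33

Write the tangent as mx − y + (6 − m·(9)) = 0 and set its distance from the centre to 2√10:
[m·(−4) − (−8)]² = 40(m² + 1)
3m² + 8m − 3 = 0, so m = 1/3 or m = −3.
With m = 1/3: x − 3y = −9. With m = −3: 3x + y = 33.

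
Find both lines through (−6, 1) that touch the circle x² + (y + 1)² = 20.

Write the tangent as mx − y + (1 − m·(−6)) = 0 and set its distance from the centre to 2√5:
[m·(6) − (−2)]² = 20(m² + 1)
2m² + 3m − 2 = 0, so m = −2 or m = 1/2.
Through (−6, 1) these give 2x + y = −11 and x − 2y = −8.

2x + y = −11 and x − 2y = −8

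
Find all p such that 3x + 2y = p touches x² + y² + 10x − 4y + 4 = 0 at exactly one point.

p = −11 ± 5√13

Tangency holds when the distance from the centre (−5, 2) to the line equals the radius 5:
|3·(−5) + 2·2 − p| / √13 = 5
|p − (−11)| = 5√13.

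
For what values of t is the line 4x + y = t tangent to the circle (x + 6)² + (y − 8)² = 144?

For a tangent, require d(centre, line) = r = 12.
|4·(−6) + 1·8 − t| / √17 = 12
|t − (−16)| = 12√17.

t = −16 ± 12√17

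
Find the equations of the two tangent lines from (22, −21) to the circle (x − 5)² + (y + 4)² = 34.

Write the tangent as mx − y + (−21 − m·(22)) = 0 and set its distance from the centre to √34:
[m·(−17) − (17)]² = 34(m² + 1)
15m² + 34m + 15 = 0, so m = −5/3 or m = −3/5.
Through (22, −21) these give 5x + 3y = 47 and 3x + 5y = −39.

5x + 3y = 47 and 3x + 5y = −39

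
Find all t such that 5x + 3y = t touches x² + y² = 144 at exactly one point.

The line touches the circle iff its distance from (0, 0) is 12:
|5·0 + 3·0 − t| / √34 = 12
|t| = 12√34.

t = ±12√34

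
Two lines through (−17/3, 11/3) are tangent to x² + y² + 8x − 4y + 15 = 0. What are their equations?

x − 2y = −13 and 2x − y = −15

Write the tangent as mx − y + (11/3 − m·(−17/3)) = 0 and set its distance from the centre to √5:
(5/3m − (−5/3))² = 5(m² + 1)
2m² − 5m + 2 = 0, so m = 1/2 or m = 2.
With m = 1/2: x − 2y = −13. With m = 2: 2x − y = −15.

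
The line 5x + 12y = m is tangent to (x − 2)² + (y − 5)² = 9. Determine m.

m = 31 or m = 109

For a tangent, require d(centre, line) = r = 3.
|5·2 + 12·5 − m| / √169 = 3
|m − (70)| = 3·13, so m = 109 or m = 31.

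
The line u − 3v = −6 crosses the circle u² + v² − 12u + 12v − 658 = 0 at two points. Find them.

(−21, −5) and (27, 11)

Express v = (6 + u)/3 and substitute into the circle:
10u² − 60u − 5670 = 0  ⟹  u² − 6u − 567 = 0
u = 27 or u = −21, giving (27, 11) and (−21, −5).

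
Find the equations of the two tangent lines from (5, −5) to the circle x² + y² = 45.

Let a tangent through (5, −5) have slope m. Its distance from (0, 0) must equal 3√5:
(−5m − (5))² = 45(m² + 1)
2m² − 5m + 2 = 0, so m = 2 or m = 1/2.
With m = 2: 2x − y = 15. With m = 1/2: x − 2y = 15.

2x − y = 15 and x − 2y = 15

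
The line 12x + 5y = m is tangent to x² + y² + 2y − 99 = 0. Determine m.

m = −135 or m = 125

For a tangent, require d(centre, line) = r = 10.
|12·0 + 5·(−1) − m| / √169 = 10
|m − (−5)| = 10·13, so m = 125 or m = −135.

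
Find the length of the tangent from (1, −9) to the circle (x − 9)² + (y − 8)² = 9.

2√86

With centre O = (9, 8), |OP|² = 353 and r² = 9.
Power of the point: PT² = |PO|² − r² = 344, so PT = 2√86.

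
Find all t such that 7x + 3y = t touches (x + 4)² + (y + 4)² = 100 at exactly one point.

For a tangent, require d(centre, line) = r = 10.
|7·(−4) + 3·(−4) − t| / √58 = 10
|t − (−40)| = 10√58.

t = −40 ± 10√58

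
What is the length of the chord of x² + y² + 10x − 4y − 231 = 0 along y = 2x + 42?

Centre (−5, 2), r² = 260. Perpendicular distance d from centre to line = |30| / √5 = 30/√5.
Half the chord is √(r² − d²) = √(80), so the full chord is 8√5.

8√5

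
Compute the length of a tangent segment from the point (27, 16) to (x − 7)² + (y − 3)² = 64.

The centre is (7, 3) and r = 8. The square of the distance from P to the centre is 400 + 169 = 569.
By the tangent–radius right angle, tangent length = √(|PO|² − r²) = √505.

√505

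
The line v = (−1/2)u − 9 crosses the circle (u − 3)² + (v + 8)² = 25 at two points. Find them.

(−2, −8) and (6, −12)

Express v = (−18 − u)/2 and substitute into the circle:
5u² − 20u − 60 = 0  ⟹  u² − 4u − 12 = 0
u = 6 or u = −2, giving (6, −12) and (−2, −8).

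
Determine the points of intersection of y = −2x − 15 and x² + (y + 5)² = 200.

Express y = −2x − 15 and substitute into the circle:
5x² + 40x − 100 = 0  ⟹  x² + 8x − 20 = 0
x = 2 or x = −10, giving (2, −19) and (−10, 5).

(−10, 5) and (2, −19)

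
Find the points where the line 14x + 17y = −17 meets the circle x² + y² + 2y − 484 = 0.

Substitute y = (−17 − 14x)/17:
485x² − 140165 = 0  ⟹  x² − 289 = 0
x = 17 or x = −17, giving (17, −15) and (−17, 13).

(−17, 13) and (17, −15)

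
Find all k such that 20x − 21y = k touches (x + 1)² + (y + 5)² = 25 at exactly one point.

The line touches the circle iff its distance from (−1, −5) is 5:
|20·(−1) − 21·(−5) − k| / √841 = 5
|k − (85)| = 5·29, so k = 230 or k = −60.

k = −60 or k = 230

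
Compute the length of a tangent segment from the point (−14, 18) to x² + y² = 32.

2√122

With centre O = (0, 0), |OP|² = 520 and r² = 32.
Power of the point: PT² = |PO|² − r² = 488, so PT = 2√122.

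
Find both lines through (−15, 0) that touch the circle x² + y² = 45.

x + 2y = −15 and x − 2y = −15

A line y − (0) = m(x − (−15)) is tangent when its distance from (0, 0) is 3√5:
[m·(15) − (0)]² = 45(m² + 1)
4m² − 1 = 0, so m = −1/2 or m = 1/2.
With m = −1/2: x + 2y = −15. With m = 1/2: x − 2y = −15.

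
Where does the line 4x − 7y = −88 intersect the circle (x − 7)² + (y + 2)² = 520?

(−15, 4) and (13, 20)

Substitute y = (88 + 4x)/7:
65x² + 130x − 12675 = 0  ⟹  x² + 2x − 195 = 0
x = 13 or x = −15, giving (13, 20) and (−15, 4).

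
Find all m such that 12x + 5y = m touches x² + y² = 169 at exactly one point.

The line touches the circle iff its distance from (0, 0) is 13:
|12·0 + 5·0 − m| / √169 = 13
|m| = 13·13, so m = 169 or m = −169.

m = −169 or m = 169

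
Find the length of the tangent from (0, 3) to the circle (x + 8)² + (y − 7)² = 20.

2√15

With centre O = (−8, 7), |OP|² = 80 and r² = 20.
By the tangent–radius right angle, tangent length = √(|PO|² − r²) = √60 = 2√15.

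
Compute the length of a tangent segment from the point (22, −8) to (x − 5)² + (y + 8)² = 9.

The centre is (5, −8) and r = 3. The square of the distance from P to the centre is 289 + 0 = 289.
By the tangent–radius right angle, tangent length = √(|PO|² − r²) = √280 = 2√70.

2√70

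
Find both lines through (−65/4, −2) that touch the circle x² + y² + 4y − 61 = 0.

Write the tangent as mx − y + (−2 − m·(−65/4)) = 0 and set its distance from the centre to √65:
[m·(65/4) − (0)]² = 65(m² + 1)
49m² − 16 = 0, so m = 4/7 or m = −4/7.
With m = 4/7: 4x − 7y = −51. With m = −4/7: 4x + 7y = −79.

4x − 7y = −51 and 4x + 7y = −79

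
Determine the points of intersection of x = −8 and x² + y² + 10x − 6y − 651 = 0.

The line gives x = −8. Substituting into the circle:
y² − 6y − 667 = 0
y = 29 or y = −23, giving (−8, 29) and (−8, −23).

(−8, −23) and (−8, 29)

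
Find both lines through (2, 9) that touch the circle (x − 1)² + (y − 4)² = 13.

3x + 2y = 24 and 2x − 3y = −23

Write the tangent as mx − y + (9 − m·(2)) = 0 and set its distance from the centre to √13:
[m·(−1) − (−5)]² = 13(m² + 1)
6m² + 5m − 6 = 0, so m = −3/2 or m = 2/3.
Through (2, 9) these give 3x + 2y = 24 and 2x − 3y = −23.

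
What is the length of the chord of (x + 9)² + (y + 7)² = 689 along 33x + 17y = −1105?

√1378

Express y = (−1105 − 33x)/17 and substitute into the circle:
1378x² + 70278x + 796484 = 0  ⟹  x² + 51x + 578 = 0
x = −17 or x = −34, giving (−17, −32) and (−34, 1).
Chord length = distance between (−17, −32) and (−34, 1) = √1378 = √1378.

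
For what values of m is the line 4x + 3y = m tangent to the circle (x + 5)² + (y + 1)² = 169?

Tangency holds when the distance from the centre (−5, −1) to the line equals the radius 13:
|4·(−5) + 3·(−1) − m| / √25 = 13
|m − (−23)| = 13·5, so m = 42 or m = −88.

m = −88 or m = 42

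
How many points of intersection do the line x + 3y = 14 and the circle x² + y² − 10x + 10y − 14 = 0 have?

Substituting the line into the circle gives 10x² − 148x + 490 = 0.
Discriminant = (−148)² − 4·10·(490) = 2304 > 0.
Two real roots: the line is a secant.

2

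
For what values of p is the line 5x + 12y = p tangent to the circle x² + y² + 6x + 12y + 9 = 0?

Tangency holds when the distance from the centre (−3, −6) to the line equals the radius 6:
|5·(−3) + 12·(−6) − p| / √169 = 6
|p − (−87)| = 6·13, so p = −9 or p = −165.

p = −165 or p = −9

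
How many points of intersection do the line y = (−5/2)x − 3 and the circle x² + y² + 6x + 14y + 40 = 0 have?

Substituting the line into the circle gives 29x² − 56x + 28 = 0.
Δ = 3136 − 3248 = −112.
No real roots: the line does not meet the circle.

0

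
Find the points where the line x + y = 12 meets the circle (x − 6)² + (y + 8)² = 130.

(9, 3) and (17, −5)

Substitute y = −x + 12:
2x² − 52x + 306 = 0  ⟹  x² − 26x + 153 = 0
x = 17 or x = 9, giving (17, −5) and (9, 3).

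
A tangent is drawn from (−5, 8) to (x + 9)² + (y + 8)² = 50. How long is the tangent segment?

√222

Centre (−9, −8), r² = 50. |PO|² = (4)² + (16)² = 272.
Power of the point: PT² = |PO|² − r² = 222, so PT = √222.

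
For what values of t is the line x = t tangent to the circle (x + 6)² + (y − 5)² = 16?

t = −10 or t = −2

For a tangent, require d(centre, line) = r = 4.
|1·(−6) + 0·5 − t| / √1 = 4
|t − (−6)| = 4, so t = −2 or t = −10.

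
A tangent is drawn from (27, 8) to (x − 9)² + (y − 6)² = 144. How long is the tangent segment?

2√46

With centre O = (9, 6), |OP|² = 328 and r² = 144.
By the tangent–radius right angle, tangent length = √(|PO|² − r²) = √184 = 2√46.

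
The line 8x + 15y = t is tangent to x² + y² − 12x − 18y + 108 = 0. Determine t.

t = 132 or t = 234

The line touches the circle iff its distance from (6, 9) is 3:
|8·6 + 15·9 − t| / √289 = 3
|t − (183)| = 3·17, so t = 234 or t = 132.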